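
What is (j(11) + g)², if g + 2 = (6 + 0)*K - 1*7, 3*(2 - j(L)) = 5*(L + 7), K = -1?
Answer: 1849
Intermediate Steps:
j(L) = -29/3 - 5*L/3 (j(L) = 2 - 5*(L + 7)/3 = 2 - 5*(7 + L)/3 = 2 - (35 + 5*L)/3 = 2 + (-35/3 - 5*L/3) = -29/3 - 5*L/3)
g = -15 (g = -2 + ((6 + 0)*(-1) - 1*7) = -2 + (6*(-1) - 7) = -2 + (-6 - 7) = -2 - 13 = -15)
(j(11) + g)² = ((-29/3 - 5/3*11) - 15)² = ((-29/3 - 55/3) - 15)² = (-28 - 15)² = (-43)² = 1849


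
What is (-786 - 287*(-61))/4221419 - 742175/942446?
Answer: -3117273006759/3978459450874 ≈ -0.78354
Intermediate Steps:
(-786 - 287*(-61))/4221419 - 742175/942446 = (-786 + 17507)*(1/4221419) - 742175*1/942446 = 16721*(1/4221419) - 742175/942446 = 16721/4221419 - 742175/942446 = -3117273006759/3978459450874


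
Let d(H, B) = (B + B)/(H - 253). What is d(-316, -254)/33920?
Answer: 127/4825120 ≈ 2.6321e-5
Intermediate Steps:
d(H, B) = 2*B/(-253 + H) (d(H, B) = (2*B)/(-253 + H) = 2*B/(-253 + H))
d(-316, -254)/33920 = (2*(-254)/(-253 - 316))/33920 = (2*(-254)/(-569))*(1/33920) = (2*(-254)*(-1/569))*(1/33920) = (508/569)*(1/33920) = 127/4825120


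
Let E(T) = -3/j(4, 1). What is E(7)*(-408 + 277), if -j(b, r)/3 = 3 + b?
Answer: -131/7 ≈ -18.714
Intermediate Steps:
j(b, r) = -9 - 3*b (j(b, r) = -3*(3 + b) = -9 - 3*b)
E(T) = 1/7 (E(T) = -3/(-9 - 3*4) = -3/(-9 - 12) = -3/(-21) = -3*(-1/21) = 1/7)
E(7)*(-408 + 277) = (-408 + 277)/7 = (1/7)*(-131) = -131/7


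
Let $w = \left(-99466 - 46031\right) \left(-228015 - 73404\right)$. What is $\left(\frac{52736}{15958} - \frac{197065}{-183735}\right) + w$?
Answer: $\frac{12858639413562349282}{293204313} \approx 4.3856 \cdot 10^{10}$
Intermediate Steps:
$w = 43855560243$ ($w = \left(-145497\right) \left(-301419\right) = 43855560243$)
$\left(\frac{52736}{15958} - \frac{197065}{-183735}\right) + w = \left(\frac{52736}{15958} - \frac{197065}{-183735}\right) + 43855560243 = \left(52736 \cdot \frac{1}{15958} - - \frac{39413}{36747}\right) + 43855560243 = \left(\frac{26368}{7979} + \frac{39413}{36747}\right) + 43855560243 = \frac{1283421223}{293204313} + 43855560243 = \frac{12858639413562349282}{293204313}$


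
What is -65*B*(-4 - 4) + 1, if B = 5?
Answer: 2601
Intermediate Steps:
-65*B*(-4 - 4) + 1 = -325*(-4 - 4) + 1 = -325*(-8) + 1 = -65*(-40) + 1 = 2600 + 1 = 2601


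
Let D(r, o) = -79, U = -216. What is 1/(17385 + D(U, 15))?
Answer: 1/17306 ≈ 5.7783e-5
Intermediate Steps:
1/(17385 + D(U, 15)) = 1/(17385 - 79) = 1/17306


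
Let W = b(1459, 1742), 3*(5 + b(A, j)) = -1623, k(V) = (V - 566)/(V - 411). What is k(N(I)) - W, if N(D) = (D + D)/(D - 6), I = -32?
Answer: 4256964/7777 ≈ 547.38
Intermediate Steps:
N(D) = 2*D/(-6 + D) (N(D) = (2*D)/(-6 + D) = 2*D/(-6 + D))
k(V) = (-566 + V)/(-411 + V)
b(A, j) = -546 (b(A, j) = -5 + (1/3)*(-1623) = -5 - 541 = -546)
W = -546
k(N(I)) - W = (-566 + 2*(-32)/(-6 - 32))/(-411 + 2*(-32)/(-6 - 32)) - 1*(-546) = (-566 + 2*(-32)/(-38))/(-411 + 2*(-32)/(-38)) + 546 = (-566 + 2*(-32)*(-1/38))/(-411 + 2*(-32)*(-1/38)) + 546 = (-566 + 32/19)/(-411 + 32/19) + 546 = -10722/19/(-7777/19) + 546 = -19/7777*(-10722/19) + 546 = 10722/7777 + 546 = 4256964/7777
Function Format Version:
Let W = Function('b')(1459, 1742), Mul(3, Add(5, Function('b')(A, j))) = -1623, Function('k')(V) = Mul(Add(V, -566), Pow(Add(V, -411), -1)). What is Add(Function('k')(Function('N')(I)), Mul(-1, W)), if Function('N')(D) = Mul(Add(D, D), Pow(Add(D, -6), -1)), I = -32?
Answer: Rational(4256964, 7777) ≈ 547.38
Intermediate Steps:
Function('N')(D) = Mul(2, D, Pow(Add(-6, D), -1)) (Function('N')(D) = Mul(Mul(2, D), Pow(Add(-6, D), -1)) = Mul(2, D, Pow(Add(-6, D), -1)))
Function('k')(V) = Mul(Pow(Add(-411, V), -1), Add(-566, V)) (Function('k')(V) = Mul(Add(-566, V), Pow(Add(-411, V), -1)) = Mul(Pow(Add(-411, V), -1), Add(-566, V)))
Function('b')(A, j) = -546 (Function('b')(A, j) = Add(-5, Mul(Rational(1, 3), -1623)) = Add(-5, -541) = -546)
W = -546
Add(Function('k')(Function('N')(I)), Mul(-1, W)) = Add(Mul(Pow(Add(-411, Mul(2, -32, Pow(Add(-6, -32), -1))), -1), Add(-566, Mul(2, -32, Pow(Add(-6, -32), -1)))), Mul(-1, -546)) = Add(Mul(Pow(Add(-411, Mul(2, -32, Pow(-38, -1))), -1), Add(-566, Mul(2, -32, Pow(-38, -1)))), 546) = Add(Mul(Pow(Add(-411, Mul(2, -32, Rational(-1, 38))), -1), Add(-566, Mul(2, -32, Rational(-1, 38)))), 546) = Add(Mul(Pow(Add(-411, Rational(32, 19)), -1), Add(-566, Rational(32, 19))), 546) = Add(Mul(Pow(Rational(-7777, 19), -1), Rational(-10722, 19)), 546) = Add(Mul(Rational(-19, 7777), Rational(-10722, 19)), 546) = Add(Rational(10722, 7777), 546) = Rational(4256964, 7777)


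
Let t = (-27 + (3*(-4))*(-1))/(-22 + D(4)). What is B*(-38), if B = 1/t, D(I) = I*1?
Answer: -228/5 ≈ -45.600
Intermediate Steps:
D(I) = I
t = ⅚ (t = (-27 + (3*(-4))*(-1))/(-22 + 4) = (-27 - 12*(-1))/(-18) = (-27 + 12)*(-1/18) = -15*(-1/18) = ⅚ ≈ 0.83333)
B = 6/5 (B = 1/(⅚) = 6/5 ≈ 1.2000)
B*(-38) = (6/5)*(-38) = -228/5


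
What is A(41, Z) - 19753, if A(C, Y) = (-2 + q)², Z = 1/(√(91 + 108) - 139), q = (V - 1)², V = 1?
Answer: -19749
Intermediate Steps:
q = 0 (q = (1 - 1)² = 0² = 0)
Z = 1/(-139 + √199) (Z = 1/(√199 - 139) = 1/(-139 + √199) ≈ -0.0080068)
A(C, Y) = 4 (A(C, Y) = (-2 + 0)² = (-2)² = 4)
A(41, Z) - 19753 = 4 - 19753 = -19749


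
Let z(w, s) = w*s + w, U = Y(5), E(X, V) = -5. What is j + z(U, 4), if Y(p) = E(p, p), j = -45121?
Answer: -45146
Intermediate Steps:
Y(p) = -5
U = -5
z(w, s) = w + s*w (z(w, s) = s*w + w = w + s*w)
j + z(U, 4) = -45121 - 5*(1 + 4) = -45121 - 5*5 = -45121 - 25 = -45146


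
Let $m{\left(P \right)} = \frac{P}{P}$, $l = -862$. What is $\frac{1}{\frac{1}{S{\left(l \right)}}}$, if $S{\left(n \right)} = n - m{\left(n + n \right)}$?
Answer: $-863$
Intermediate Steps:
$m{\left(P \right)} = 1$
$S{\left(n \right)} = -1 + n$ ($S{\left(n \right)} = n - 1 = -1 + n$)
$\frac{1}{\frac{1}{S{\left(l \right)}}} = \frac{1}{\frac{1}{-1 - 862}} = \frac{1}{\frac{1}{-863}} = \frac{1}{- \frac{1}{863}} = -863$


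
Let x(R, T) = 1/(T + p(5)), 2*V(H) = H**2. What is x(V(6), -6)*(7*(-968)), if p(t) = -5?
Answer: 616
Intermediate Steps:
V(H) = H**2/2
x(R, T) = 1/(-5 + T) (x(R, T) = 1/(T - 5) = 1/(-5 + T))
x(V(6), -6)*(7*(-968)) = (7*(-968))/(-5 - 6) = -6776/(-11) = -1/11*(-6776) = 616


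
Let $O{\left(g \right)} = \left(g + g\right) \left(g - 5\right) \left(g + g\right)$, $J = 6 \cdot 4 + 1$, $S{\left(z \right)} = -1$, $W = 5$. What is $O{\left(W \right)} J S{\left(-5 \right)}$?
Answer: $0$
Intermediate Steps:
$J = 25$ ($J = 24 + 1 = 25$)
$O{\left(g \right)} = 4 g^{2} \left(-5 + g\right)$ ($O{\left(g \right)} = 2 g \left(-5 + g\right) 2 g = 4 g^{2} \left(-5 + g\right)$)
$O{\left(W \right)} J S{\left(-5 \right)} = 4 \cdot 5^{2} \left(-5 + 5\right) 25 \left(-1\right) = 4 \cdot 25 \cdot 0 \cdot 25 \left(-1\right) = 0 \cdot 25 \left(-1\right) = 0 \left(-1\right) = 0$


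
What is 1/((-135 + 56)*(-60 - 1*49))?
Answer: 1/8611 ≈ 0.00011613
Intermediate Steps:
1/((-135 + 56)*(-60 - 1*49)) = 1/(-79*(-60 - 49)) = 1/(-79*(-109)) = 1/8611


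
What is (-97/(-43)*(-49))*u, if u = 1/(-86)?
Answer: 4753/3698 ≈ 1.2853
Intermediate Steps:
u = -1/86 ≈ -0.011628
(-97/(-43)*(-49))*u = (-97/(-43)*(-49))*(-1/86) = (-97*(-1/43)*(-49))*(-1/86) = ((97/43)*(-49))*(-1/86) = -4753/43*(-1/86) = 4753/3698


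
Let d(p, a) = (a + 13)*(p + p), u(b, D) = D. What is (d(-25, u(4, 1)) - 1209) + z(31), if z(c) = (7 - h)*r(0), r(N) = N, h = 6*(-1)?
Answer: -1909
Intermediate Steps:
h = -6
z(c) = 0 (z(c) = (7 - 1*(-6))*0 = (7 + 6)*0 = 13*0 = 0)
d(p, a) = 2*p*(13 + a) (d(p, a) = (13 + a)*(2*p) = 2*p*(13 + a))
(d(-25, u(4, 1)) - 1209) + z(31) = (2*(-25)*(13 + 1) - 1209) + 0 = (2*(-25)*14 - 1209) + 0 = (-700 - 1209) + 0 = -1909 + 0 = -1909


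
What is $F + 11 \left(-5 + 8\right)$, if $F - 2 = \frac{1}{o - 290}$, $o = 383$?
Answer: $\frac{3256}{93} \approx 35.011$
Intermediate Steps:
$F = \frac{187}{93}$ ($F = 2 + \frac{1}{383 - 290} = 2 + \frac{1}{93} = \frac{187}{93} \approx 2.0108$)
$F + 11 \left(-5 + 8\right) = \frac{187}{93} + 11 \left(-5 + 8\right) = \frac{187}{93} + 11 \cdot 3 = \frac{187}{93} + 33 = \frac{3256}{93}$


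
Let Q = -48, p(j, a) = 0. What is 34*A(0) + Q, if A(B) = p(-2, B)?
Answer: -48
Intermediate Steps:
A(B) = 0
34*A(0) + Q = 34*0 - 48 = 0 - 48 = -48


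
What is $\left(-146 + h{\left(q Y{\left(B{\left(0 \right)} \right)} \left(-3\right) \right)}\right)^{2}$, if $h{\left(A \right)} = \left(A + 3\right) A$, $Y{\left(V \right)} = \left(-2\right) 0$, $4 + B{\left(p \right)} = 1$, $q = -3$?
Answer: $21316$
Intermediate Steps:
$B{\left(p \right)} = -3$ ($B{\left(p \right)} = -4 + 1 = -3$)
$Y{\left(V \right)} = 0$
$h{\left(A \right)} = A \left(3 + A\right)$ ($h{\left(A \right)} = \left(3 + A\right) A = A \left(3 + A\right)$)
$\left(-146 + h{\left(q Y{\left(B{\left(0 \right)} \right)} \left(-3\right) \right)}\right)^{2} = \left(-146 + \left(-3\right) 0 \left(-3\right) \left(3 + \left(-3\right) 0 \left(-3\right)\right)\right)^{2} = \left(-146 + 0 \left(-3\right) \left(3 + 0 \left(-3\right)\right)\right)^{2} = \left(-146 + 0 \left(3 + 0\right)\right)^{2} = \left(-146 + 0 \cdot 3\right)^{2} = \left(-146 + 0\right)^{2} = \left(-146\right)^{2} = 21316$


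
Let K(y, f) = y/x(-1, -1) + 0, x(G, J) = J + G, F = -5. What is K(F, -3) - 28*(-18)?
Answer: 1013/2 ≈ 506.50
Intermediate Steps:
x(G, J) = G + J
K(y, f) = -y/2 (K(y, f) = y/(-1 - 1) + 0 = y/(-2) + 0 = -y/2 + 0 = -y/2)
K(F, -3) - 28*(-18) = -½*(-5) - 28*(-18) = 5/2 + 504 = 1013/2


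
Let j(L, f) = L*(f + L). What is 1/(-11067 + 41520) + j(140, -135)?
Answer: 21317101/30453 ≈ 700.00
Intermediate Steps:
j(L, f) = L*(L + f)
1/(-11067 + 41520) + j(140, -135) = 1/(-11067 + 41520) + 140*(140 - 135) = 1/30453 + 140*5 = 1/30453 + 700 = 21317101/30453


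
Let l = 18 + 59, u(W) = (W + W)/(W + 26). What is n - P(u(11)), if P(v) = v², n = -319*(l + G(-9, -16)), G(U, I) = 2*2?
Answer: -35374075/1369 ≈ -25839.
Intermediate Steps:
u(W) = 2*W/(26 + W) (u(W) = (2*W)/(26 + W) = 2*W/(26 + W))
l = 77
G(U, I) = 4
n = -25839 (n = -319*(77 + 4) = -319*81 = -25839)
n - P(u(11)) = -25839 - (2*11/(26 + 11))² = -25839 - (2*11/37)² = -25839 - (2*11*(1/37))² = -25839 - (22/37)² = -25839 - 1*484/1369 = -25839 - 484/1369 = -35374075/1369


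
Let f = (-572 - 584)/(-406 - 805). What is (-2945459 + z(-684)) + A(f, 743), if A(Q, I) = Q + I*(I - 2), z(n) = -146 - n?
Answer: -2899566382/1211 ≈ -2.3944e+6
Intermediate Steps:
f = 1156/1211 (f = -1156/(-1211) = -1156*(-1/1211) = 1156/1211 ≈ 0.95458)
A(Q, I) = Q + I*(-2 + I)
(-2945459 + z(-684)) + A(f, 743) = (-2945459 + (-146 - 1*(-684))) + (1156/1211 + 743**2 - 2*743) = (-2945459 + (-146 + 684)) + (1156/1211 + 552049 - 1486) = (-2945459 + 538) + 666732949/1211 = -2944921 + 666732949/1211 = -2899566382/1211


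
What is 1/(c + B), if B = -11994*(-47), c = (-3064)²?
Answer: 1/9951814 ≈ 1.0048e-7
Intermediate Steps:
c = 9388096
B = 563718
1/(c + B) = 1/(9388096 + 563718) = 1/9951814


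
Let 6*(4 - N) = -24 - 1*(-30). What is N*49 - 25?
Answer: 122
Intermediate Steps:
N = 3 (N = 4 - (-24 - 1*(-30))/6 = 4 - (-24 + 30)/6 = 4 - ⅙*6 = 4 - 1 = 3)
N*49 - 25 = 3*49 - 25 = 147 - 25 = 122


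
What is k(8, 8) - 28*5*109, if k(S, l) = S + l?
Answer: -15244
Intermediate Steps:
k(8, 8) - 28*5*109 = (8 + 8) - 28*5*109 = 16 - 140*109 = 16 - 15260 = -15244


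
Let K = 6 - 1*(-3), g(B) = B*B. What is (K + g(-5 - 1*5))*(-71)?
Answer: -7739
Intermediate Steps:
g(B) = B²
K = 9 (K = 6 + 3 = 9)
(K + g(-5 - 1*5))*(-71) = (9 + (-5 - 1*5)²)*(-71) = (9 + (-5 - 5)²)*(-71) = (9 + (-10)²)*(-71) = (9 + 100)*(-71) = 109*(-71) = -7739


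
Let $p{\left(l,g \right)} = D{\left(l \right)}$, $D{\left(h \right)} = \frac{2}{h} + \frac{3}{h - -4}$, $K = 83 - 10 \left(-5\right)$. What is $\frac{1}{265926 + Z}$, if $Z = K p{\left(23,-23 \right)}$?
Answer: $\frac{207}{55052135} \approx 3.7601 \cdot 10^{-6}$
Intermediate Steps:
$K = 133$ ($K = 83 - -50 = 83 + 50 = 133$)
$D{\left(h \right)} = \frac{2}{h} + \frac{3}{4 + h}$ ($D{\left(h \right)} = \frac{2}{h} + \frac{3}{h + 4} = \frac{2}{h} + \frac{3}{4 + h}$)
$p{\left(l,g \right)} = \frac{8 + 5 l}{l \left(4 + l\right)}$
$Z = \frac{5453}{207}$ ($Z = 133 \frac{8 + 5 \cdot 23}{23 \left(4 + 23\right)} = 133 \frac{8 + 115}{23 \cdot 27} = 133 \cdot \frac{1}{23} \cdot \frac{1}{27} \cdot 123 = 133 \cdot \frac{41}{207} = \frac{5453}{207} \approx 26.343$)
$\frac{1}{265926 + Z} = \frac{1}{265926 + \frac{5453}{207}} = \frac{1}{\frac{55052135}{207}} = \frac{207}{55052135}$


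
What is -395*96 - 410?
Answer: -38330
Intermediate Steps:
-395*96 - 410 = -37920 - 410 = -38330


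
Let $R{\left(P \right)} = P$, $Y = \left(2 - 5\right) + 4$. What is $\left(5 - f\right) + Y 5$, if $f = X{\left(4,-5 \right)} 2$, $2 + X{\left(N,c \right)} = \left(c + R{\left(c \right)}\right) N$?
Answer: $94$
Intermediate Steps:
$Y = 1$ ($Y = -3 + 4 = 1$)
$X{\left(N,c \right)} = -2 + 2 N c$ ($X{\left(N,c \right)} = -2 + \left(c + c\right) N = -2 + 2 c N = -2 + 2 N c$)
$f = -84$ ($f = \left(-2 + 2 \cdot 4 \left(-5\right)\right) 2 = \left(-2 - 40\right) 2 = \left(-42\right) 2 = -84$)
$\left(5 - f\right) + Y 5 = \left(5 - -84\right) + 1 \cdot 5 = \left(5 + 84\right) + 5 = 89 + 5 = 94$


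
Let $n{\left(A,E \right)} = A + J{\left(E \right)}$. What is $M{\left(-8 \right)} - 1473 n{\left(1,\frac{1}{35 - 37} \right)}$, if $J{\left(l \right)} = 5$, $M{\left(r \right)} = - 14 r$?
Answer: $-8726$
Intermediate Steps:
$n{\left(A,E \right)} = 5 + A$ ($n{\left(A,E \right)} = A + 5 = 5 + A$)
$M{\left(-8 \right)} - 1473 n{\left(1,\frac{1}{35 - 37} \right)} = \left(-14\right) \left(-8\right) - 1473 \left(5 + 1\right) = 112 - 8838 = -8726$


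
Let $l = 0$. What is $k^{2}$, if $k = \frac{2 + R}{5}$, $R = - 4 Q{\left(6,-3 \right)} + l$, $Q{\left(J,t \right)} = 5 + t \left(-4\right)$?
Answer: $\frac{4356}{25} \approx 174.24$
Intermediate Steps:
$Q{\left(J,t \right)} = 5 - 4 t$
$R = -68$ ($R = - 4 \left(5 - -12\right) + 0 = - 4 \left(5 + 12\right) + 0 = \left(-4\right) 17 + 0 = -68 + 0 = -68$)
$k = - \frac{66}{5}$ ($k = \frac{2 - 68}{5} = \left(-66\right) \frac{1}{5} = - \frac{66}{5} \approx -13.2$)
$k^{2} = \left(- \frac{66}{5}\right)^{2} = \frac{4356}{25}$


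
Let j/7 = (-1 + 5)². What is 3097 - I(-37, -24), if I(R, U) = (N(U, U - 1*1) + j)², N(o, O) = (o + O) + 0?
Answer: -872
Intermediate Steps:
N(o, O) = O + o (N(o, O) = (O + o) + 0 = O + o)
j = 112 (j = 7*(-1 + 5)² = 7*4² = 7*16 = 112)
I(R, U) = (111 + 2*U)² (I(R, U) = (((U - 1*1) + U) + 112)² = (((U - 1) + U) + 112)² = (((-1 + U) + U) + 112)² = ((-1 + 2*U) + 112)² = (111 + 2*U)²)
3097 - I(-37, -24) = 3097 - (111 + 2*(-24))² = 3097 - (111 - 48)² = 3097 - 1*63² = 3097 - 1*3969 = 3097 - 3969 = -872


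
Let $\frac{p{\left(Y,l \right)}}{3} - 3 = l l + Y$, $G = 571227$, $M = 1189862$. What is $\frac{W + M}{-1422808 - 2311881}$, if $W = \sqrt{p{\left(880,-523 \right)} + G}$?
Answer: $- \frac{1189862}{3734689} - \frac{\sqrt{1394463}}{3734689} \approx -0.31891$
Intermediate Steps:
$p{\left(Y,l \right)} = 9 + 3 Y + 3 l^{2}$ ($p{\left(Y,l \right)} = 9 + 3 \left(l l + Y\right) = 9 + 3 \left(l^{2} + Y\right) = 9 + 3 \left(Y + l^{2}\right) = 9 + \left(3 Y + 3 l^{2}\right) = 9 + 3 Y + 3 l^{2}$)
$W = \sqrt{1394463}$ ($W = \sqrt{\left(9 + 3 \cdot 880 + 3 \left(-523\right)^{2}\right) + 571227} = \sqrt{\left(9 + 2640 + 3 \cdot 273529\right) + 571227} = \sqrt{\left(9 + 2640 + 820587\right) + 571227} = \sqrt{823236 + 571227} = \sqrt{1394463} \approx 1180.9$)
$\frac{W + M}{-1422808 - 2311881} = \frac{\sqrt{1394463} + 1189862}{-1422808 - 2311881} = \frac{1189862 + \sqrt{1394463}}{-3734689} = \left(1189862 + \sqrt{1394463}\right) \left(- \frac{1}{3734689}\right) = - \frac{1189862}{3734689} - \frac{\sqrt{1394463}}{3734689}$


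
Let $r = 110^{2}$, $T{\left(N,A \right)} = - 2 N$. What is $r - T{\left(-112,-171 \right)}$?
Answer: $11876$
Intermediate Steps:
$r = 12100$
$r - T{\left(-112,-171 \right)} = 12100 - \left(-2\right) \left(-112\right) = 12100 - 224 = 11876$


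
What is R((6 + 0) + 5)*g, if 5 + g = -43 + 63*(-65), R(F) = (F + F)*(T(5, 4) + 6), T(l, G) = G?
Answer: -911460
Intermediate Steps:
R(F) = 20*F (R(F) = (F + F)*(4 + 6) = (2*F)*10 = 20*F)
g = -4143 (g = -5 + (-43 + 63*(-65)) = -5 + (-43 - 4095) = -5 - 4138 = -4143)
R((6 + 0) + 5)*g = (20*((6 + 0) + 5))*(-4143) = (20*(6 + 5))*(-4143) = (20*11)*(-4143) = 220*(-4143) = -911460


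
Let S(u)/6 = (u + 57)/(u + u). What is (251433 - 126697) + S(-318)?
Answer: 13222277/106 ≈ 1.2474e+5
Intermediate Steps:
S(u) = 3*(57 + u)/u (S(u) = 6*((u + 57)/(u + u)) = 6*((57 + u)/((2*u))) = 6*((57 + u)*(1/(2*u))) = 6*((57 + u)/(2*u)) = 3*(57 + u)/u)
(251433 - 126697) + S(-318) = (251433 - 126697) + (3 + 171/(-318)) = 124736 + (3 + 171*(-1/318)) = 124736 + (3 - 57/106) = 124736 + 261/106 = 13222277/106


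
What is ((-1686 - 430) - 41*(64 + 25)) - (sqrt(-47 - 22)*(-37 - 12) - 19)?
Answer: -5746 + 49*I*sqrt(69) ≈ -5746.0 + 407.02*I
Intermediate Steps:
((-1686 - 430) - 41*(64 + 25)) - (sqrt(-47 - 22)*(-37 - 12) - 19) = (-2116 - 41*89) - (sqrt(-69)*(-49) - 19) = (-2116 - 1*3649) - ((I*sqrt(69))*(-49) - 19) = (-2116 - 3649) - (-49*I*sqrt(69) - 19) = -5765 - (-19 - 49*I*sqrt(69)) = -5765 + (19 + 49*I*sqrt(69)) = -5746 + 49*I*sqrt(69)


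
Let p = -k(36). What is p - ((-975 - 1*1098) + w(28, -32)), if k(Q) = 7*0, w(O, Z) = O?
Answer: 2045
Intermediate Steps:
k(Q) = 0
p = 0 (p = -1*0 = 0)
p - ((-975 - 1*1098) + w(28, -32)) = 0 - ((-975 - 1*1098) + 28) = 0 - ((-975 - 1098) + 28) = 0 - (-2073 + 28) = 0 - 1*(-2045) = 0 + 2045 = 2045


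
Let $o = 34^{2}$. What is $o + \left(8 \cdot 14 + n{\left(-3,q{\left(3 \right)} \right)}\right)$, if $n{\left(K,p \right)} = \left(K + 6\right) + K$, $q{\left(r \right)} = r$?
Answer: $1268$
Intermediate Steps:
$o = 1156$
$n{\left(K,p \right)} = 6 + 2 K$ ($n{\left(K,p \right)} = \left(6 + K\right) + K = 6 + 2 K$)
$o + \left(8 \cdot 14 + n{\left(-3,q{\left(3 \right)} \right)}\right) = 1156 + \left(8 \cdot 14 + \left(6 + 2 \left(-3\right)\right)\right) = 1156 + \left(112 + \left(6 - 6\right)\right) = 1156 + \left(112 + 0\right) = 1156 + 112 = 1268$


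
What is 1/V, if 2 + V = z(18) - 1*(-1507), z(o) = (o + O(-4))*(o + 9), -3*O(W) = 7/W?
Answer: 4/8027 ≈ 0.00049832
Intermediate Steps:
O(W) = -7/(3*W)
z(o) = (9 + o)*(7/12 + o) (z(o) = (o - 7/3/(-4))*(o + 9) = (o - 7/3*(-¼))*(9 + o) = (o + 7/12)*(9 + o) = (7/12 + o)*(9 + o) = (9 + o)*(7/12 + o))
V = 8027/4 (V = -2 + ((21/4 + 18² + (115/12)*18) - 1*(-1507)) = -2 + ((21/4 + 324 + 345/2) + 1507) = -2 + (2007/4 + 1507) = -2 + 8035/4 = 8027/4 ≈ 2006.8)
1/V = 1/(8027/4) = 4/8027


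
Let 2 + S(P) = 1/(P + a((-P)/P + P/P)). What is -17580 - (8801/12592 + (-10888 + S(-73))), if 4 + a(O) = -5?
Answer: -3454214225/516272 ≈ -6690.7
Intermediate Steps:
a(O) = -9 (a(O) = -4 - 5 = -9)
S(P) = -2 + 1/(-9 + P) (S(P) = -2 + 1/(P - 9) = -2 + 1/(-9 + P))
-17580 - (8801/12592 + (-10888 + S(-73))) = -17580 - (8801/12592 + (-10888 + (19 - 2*(-73))/(-9 - 73))) = -17580 - (8801*(1/12592) + (-10888 + (19 + 146)/(-82))) = -17580 - (8801/12592 + (-10888 - 1/82*165)) = -17580 - (8801/12592 + (-10888 - 165/82)) = -17580 - (8801/12592 - 892981/82) = -17580 - 1*(-5621847535/516272) = -17580 + 5621847535/516272 = -3454214225/516272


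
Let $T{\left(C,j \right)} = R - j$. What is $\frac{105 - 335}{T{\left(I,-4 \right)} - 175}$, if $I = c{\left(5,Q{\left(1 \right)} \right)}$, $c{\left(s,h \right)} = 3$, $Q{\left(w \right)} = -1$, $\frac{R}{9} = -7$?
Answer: $\frac{115}{117} \approx 0.98291$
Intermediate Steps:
$R = -63$ ($R = 9 \left(-7\right) = -63$)
$I = 3$
$T{\left(C,j \right)} = -63 - j$
$\frac{105 - 335}{T{\left(I,-4 \right)} - 175} = \frac{105 - 335}{\left(-63 - -4\right) - 175} = - \frac{230}{\left(-63 + 4\right) - 175} = - \frac{230}{-59 - 175} = - \frac{230}{-234} = \left(-230\right) \left(- \frac{1}{234}\right) = \frac{115}{117}$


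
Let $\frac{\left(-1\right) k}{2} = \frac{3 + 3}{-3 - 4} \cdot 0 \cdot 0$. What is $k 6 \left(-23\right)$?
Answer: $0$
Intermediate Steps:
$k = 0$ ($k = - 2 \frac{3 + 3}{-3 - 4} \cdot 0 \cdot 0 = - 2 \frac{6}{-7} \cdot 0 \cdot 0 = - 2 \cdot 6 \left(- \frac{1}{7}\right) 0 \cdot 0 = - 2 \left(- \frac{6}{7}\right) 0 \cdot 0 = - 2 \cdot 0 \cdot 0 = \left(-2\right) 0 = 0$)
$k 6 \left(-23\right) = 0 \cdot 6 \left(-23\right) = 0 \left(-23\right) = 0$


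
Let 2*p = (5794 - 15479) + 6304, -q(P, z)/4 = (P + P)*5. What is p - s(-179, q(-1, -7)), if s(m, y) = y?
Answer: -3461/2 ≈ -1730.5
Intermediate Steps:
q(P, z) = -40*P (q(P, z) = -4*(P + P)*5 = -4*2*P*5 = -40*P)
p = -3381/2 (p = ((5794 - 15479) + 6304)/2 = (-9685 + 6304)/2 = (½)*(-3381) = -3381/2 ≈ -1690.5)
p - s(-179, q(-1, -7)) = -3381/2 - (-40)*(-1) = -3381/2 - 1*40 = -3381/2 - 40 = -3461/2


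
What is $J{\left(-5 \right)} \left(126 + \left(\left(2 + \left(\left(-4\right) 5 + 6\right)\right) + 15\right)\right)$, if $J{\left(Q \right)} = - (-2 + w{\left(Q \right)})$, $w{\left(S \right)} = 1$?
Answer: $129$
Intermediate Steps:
$J{\left(Q \right)} = 1$ ($J{\left(Q \right)} = - (-2 + 1) = \left(-1\right) \left(-1\right) = 1$)
$J{\left(-5 \right)} \left(126 + \left(\left(2 + \left(\left(-4\right) 5 + 6\right)\right) + 15\right)\right) = 1 \left(126 + \left(\left(2 + \left(\left(-4\right) 5 + 6\right)\right) + 15\right)\right) = 1 \left(126 + \left(\left(2 + \left(-20 + 6\right)\right) + 15\right)\right) = 1 \left(126 + \left(\left(2 - 14\right) + 15\right)\right) = 1 \left(126 + \left(-12 + 15\right)\right) = 1 \left(126 + 3\right) = 1 \cdot 129 = 129$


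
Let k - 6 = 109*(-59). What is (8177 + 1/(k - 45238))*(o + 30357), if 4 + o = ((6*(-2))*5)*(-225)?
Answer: 18525627492550/51663 ≈ 3.5859e+8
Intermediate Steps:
k = -6425 (k = 6 + 109*(-59) = 6 - 6431 = -6425)
o = 13496 (o = -4 + ((6*(-2))*5)*(-225) = -4 - 12*5*(-225) = -4 - 60*(-225) = -4 + 13500 = 13496)
(8177 + 1/(k - 45238))*(o + 30357) = (8177 + 1/(-6425 - 45238))*(13496 + 30357) = (8177 + 1/(-51663))*43853 = (8177 - 1/51663)*43853 = (422448350/51663)*43853 = 18525627492550/51663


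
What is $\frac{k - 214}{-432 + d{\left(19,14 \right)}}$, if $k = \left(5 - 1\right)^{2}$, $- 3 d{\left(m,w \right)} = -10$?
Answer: $\frac{297}{643} \approx 0.4619$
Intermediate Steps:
$d{\left(m,w \right)} = \frac{10}{3}$ ($d{\left(m,w \right)} = \left(- \frac{1}{3}\right) \left(-10\right) = \frac{10}{3}$)
$k = 16$ ($k = 4^{2} = 16$)
$\frac{k - 214}{-432 + d{\left(19,14 \right)}} = \frac{16 - 214}{-432 + \frac{10}{3}} = - \frac{198}{- \frac{1286}{3}} = \left(-198\right) \left(- \frac{3}{1286}\right) = \frac{297}{643}$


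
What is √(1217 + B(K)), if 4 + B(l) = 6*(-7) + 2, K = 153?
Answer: √1173 ≈ 34.249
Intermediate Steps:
B(l) = -44 (B(l) = -4 + (6*(-7) + 2) = -4 + (-42 + 2) = -4 - 40 = -44)
√(1217 + B(K)) = √(1217 - 44) = √1173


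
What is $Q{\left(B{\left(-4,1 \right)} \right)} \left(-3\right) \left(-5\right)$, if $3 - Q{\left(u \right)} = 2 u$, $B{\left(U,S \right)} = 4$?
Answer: $-75$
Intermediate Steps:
$Q{\left(u \right)} = 3 - 2 u$
$Q{\left(B{\left(-4,1 \right)} \right)} \left(-3\right) \left(-5\right) = \left(3 - 8\right) \left(-3\right) \left(-5\right) = \left(-5\right) \left(-3\right) \left(-5\right) = 15 \left(-5\right) = -75$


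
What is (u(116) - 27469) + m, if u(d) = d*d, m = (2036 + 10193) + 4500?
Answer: 2716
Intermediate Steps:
m = 16729 (m = 12229 + 4500 = 16729)
u(d) = d²
(u(116) - 27469) + m = (116² - 27469) + 16729 = (13456 - 27469) + 16729 = -14013 + 16729 = 2716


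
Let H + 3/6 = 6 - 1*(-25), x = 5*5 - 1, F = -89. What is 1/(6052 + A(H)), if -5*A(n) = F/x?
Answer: 120/726329 ≈ 0.00016521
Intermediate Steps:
x = 24 (x = 25 - 1 = 24)
H = 61/2 (H = -½ + (6 - 1*(-25)) = -½ + (6 + 25) = -½ + 31 = 61/2 ≈ 30.500)
A(n) = 89/120 (A(n) = -(-89)/(5*24) = -⅕*(-89/24) = 89/120)
1/(6052 + A(H)) = 1/(6052 + 89/120) = 1/(726329/120) = 120/726329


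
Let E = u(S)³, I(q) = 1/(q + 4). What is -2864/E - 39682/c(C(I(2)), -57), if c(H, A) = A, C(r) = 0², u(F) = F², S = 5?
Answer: 619868002/890625 ≈ 695.99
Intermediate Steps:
I(q) = 1/(4 + q)
C(r) = 0
E = 15625 (E = (5²)³ = 25³ = 15625)
-2864/E - 39682/c(C(I(2)), -57) = -2864/15625 - 39682/(-57) = -2864*1/15625 - 39682*(-1/57) = -2864/15625 + 39682/57 = 619868002/890625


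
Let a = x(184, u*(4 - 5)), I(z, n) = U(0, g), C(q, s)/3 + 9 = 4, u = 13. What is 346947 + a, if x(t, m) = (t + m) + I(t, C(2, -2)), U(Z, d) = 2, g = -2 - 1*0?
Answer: 347120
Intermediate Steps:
C(q, s) = -15 (C(q, s) = -27 + 3*4 = -27 + 12 = -15)
g = -2 (g = -2 + 0 = -2)
I(z, n) = 2
x(t, m) = 2 + m + t (x(t, m) = (t + m) + 2 = (m + t) + 2 = 2 + m + t)
a = 173 (a = 2 + 13*(4 - 5) + 184 = 2 + 13*(-1) + 184 = 2 - 13 + 184 = 173)
346947 + a = 346947 + 173 = 347120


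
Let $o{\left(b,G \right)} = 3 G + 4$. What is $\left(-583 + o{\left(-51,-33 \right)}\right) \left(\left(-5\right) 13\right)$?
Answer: $44070$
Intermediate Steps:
$o{\left(b,G \right)} = 4 + 3 G$
$\left(-583 + o{\left(-51,-33 \right)}\right) \left(\left(-5\right) 13\right) = \left(-583 + \left(4 + 3 \left(-33\right)\right)\right) \left(\left(-5\right) 13\right) = \left(-583 + \left(4 - 99\right)\right) \left(-65\right) = \left(-583 - 95\right) \left(-65\right) = \left(-678\right) \left(-65\right) = 44070$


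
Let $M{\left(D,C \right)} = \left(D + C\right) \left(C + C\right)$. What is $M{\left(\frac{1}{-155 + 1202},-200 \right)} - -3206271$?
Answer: $\frac{3440725337}{1047} \approx 3.2863 \cdot 10^{6}$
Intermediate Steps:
$M{\left(D,C \right)} = 2 C \left(C + D\right)$ ($M{\left(D,C \right)} = \left(C + D\right) 2 C = 2 C \left(C + D\right)$)
$M{\left(\frac{1}{-155 + 1202},-200 \right)} - -3206271 = 2 \left(-200\right) \left(-200 + \frac{1}{-155 + 1202}\right) - -3206271 = 2 \left(-200\right) \left(-200 + \frac{1}{1047}\right) + 3206271 = 2 \left(-200\right) \left(- \frac{209399}{1047}\right) + 3206271 = \frac{83759600}{1047} + 3206271 = \frac{3440725337}{1047}$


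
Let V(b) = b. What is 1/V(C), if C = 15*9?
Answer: 1/135 ≈ 0.0074074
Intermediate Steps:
C = 135
1/V(C) = 1/135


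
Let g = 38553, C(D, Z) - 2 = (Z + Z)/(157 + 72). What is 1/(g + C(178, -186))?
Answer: 229/8828723 ≈ 2.5938e-5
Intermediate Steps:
C(D, Z) = 2 + 2*Z/229 (C(D, Z) = 2 + (Z + Z)/(157 + 72) = 2 + (2*Z)/229 = 2 + (2*Z)*(1/229) = 2 + 2*Z/229)
1/(g + C(178, -186)) = 1/(38553 + (2 + (2/229)*(-186))) = 1/(38553 + (2 - 372/229)) = 1/(38553 + 86/229) = 1/(8828723/229) = 229/8828723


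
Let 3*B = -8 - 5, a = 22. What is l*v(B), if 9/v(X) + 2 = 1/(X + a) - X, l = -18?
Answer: -12879/190 ≈ -67.784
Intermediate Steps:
B = -13/3 (B = (-8 - 5)/3 = (⅓)*(-13) = -13/3 ≈ -4.3333)
v(X) = 9/(-2 + 1/(22 + X) - X) (v(X) = 9/(-2 + (1/(X + 22) - X)) = 9/(-2 + (1/(22 + X) - X)) = 9/(-2 + 1/(22 + X) - X))
l*v(B) = -162*(-22 - 1*(-13/3))/(43 + (-13/3)² + 24*(-13/3)) = -162*(-22 + 13/3)/(43 + 169/9 - 104) = -162*(-53)/((-380/9)*3) = -162*(-9)*(-53)/(380*3) = -18*1431/380 = -12879/190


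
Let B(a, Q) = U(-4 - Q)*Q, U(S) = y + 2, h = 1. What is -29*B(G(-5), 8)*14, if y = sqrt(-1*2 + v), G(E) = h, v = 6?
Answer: -12992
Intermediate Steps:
G(E) = 1
y = 2 (y = sqrt(-1*2 + 6) = sqrt(-2 + 6) = sqrt(4) = 2)
U(S) = 4 (U(S) = 2 + 2 = 4)
B(a, Q) = 4*Q
-29*B(G(-5), 8)*14 = -116*8*14 = -29*32*14 = -928*14 = -12992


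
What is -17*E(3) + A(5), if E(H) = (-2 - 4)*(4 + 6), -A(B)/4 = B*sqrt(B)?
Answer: 1020 - 20*sqrt(5) ≈ 975.28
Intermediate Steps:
A(B) = -4*B**(3/2) (A(B) = -4*B*sqrt(B) = -4*B**(3/2))
E(H) = -60 (E(H) = -6*10 = -60)
-17*E(3) + A(5) = -17*(-60) - 20*sqrt(5) = 1020 - 20*sqrt(5)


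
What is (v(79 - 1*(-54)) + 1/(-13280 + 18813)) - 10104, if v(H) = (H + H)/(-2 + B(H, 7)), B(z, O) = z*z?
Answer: -988797886319/97862171 ≈ -10104.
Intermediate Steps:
B(z, O) = z²
v(H) = 2*H/(-2 + H²) (v(H) = (H + H)/(-2 + H²) = (2*H)/(-2 + H²) = 2*H/(-2 + H²))
(v(79 - 1*(-54)) + 1/(-13280 + 18813)) - 10104 = (2*(79 - 1*(-54))/(-2 + (79 - 1*(-54))²) + 1/(-13280 + 18813)) - 10104 = (2*(79 + 54)/(-2 + (79 + 54)²) + 1/5533) - 10104 = (2*133/(-2 + 133²) + 1/5533) - 10104 = (2*133/(-2 + 17689) + 1/5533) - 10104 = (2*133/17687 + 1/5533) - 10104 = (2*133*(1/17687) + 1/5533) - 10104 = (266/17687 + 1/5533) - 10104 = 1489465/97862171 - 10104 = -988797886319/97862171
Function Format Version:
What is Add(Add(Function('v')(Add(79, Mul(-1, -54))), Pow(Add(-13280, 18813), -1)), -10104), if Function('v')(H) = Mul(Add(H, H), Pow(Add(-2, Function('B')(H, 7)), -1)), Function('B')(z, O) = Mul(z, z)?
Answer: Rational(-988797886319, 97862171) ≈ -10104.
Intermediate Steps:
Function('B')(z, O) = Pow(z, 2)
Function('v')(H) = Mul(2, H, Pow(Add(-2, Pow(H, 2)), -1)) (Function('v')(H) = Mul(Add(H, H), Pow(Add(-2, Pow(H, 2)), -1)) = Mul(Mul(2, H), Pow(Add(-2, Pow(H, 2)), -1)) = Mul(2, H, Pow(Add(-2, Pow(H, 2)), -1)))
Add(Add(Function('v')(Add(79, Mul(-1, -54))), Pow(Add(-13280, 18813), -1)), -10104) = Add(Add(Mul(2, Add(79, Mul(-1, -54)), Pow(Add(-2, Pow(Add(79, Mul(-1, -54)), 2)), -1)), Pow(Add(-13280, 18813), -1)), -10104) = Add(Add(Mul(2, Add(79, 54), Pow(Add(-2, Pow(Add(79, 54), 2)), -1)), Pow(5533, -1)), -10104) = Add(Add(Mul(2, 133, Pow(Add(-2, Pow(133, 2)), -1)), Rational(1, 5533)), -10104) = Add(Add(Mul(2, 133, Pow(Add(-2, 17689), -1)), Rational(1, 5533)), -10104) = Add(Add(Mul(2, 133, Pow(17687, -1)), Rational(1, 5533)), -10104) = Add(Add(Mul(2, 133, Rational(1, 17687)), Rational(1, 5533)), -10104) = Add(Add(Rational(266, 17687), Rational(1, 5533)), -10104) = Add(Rational(1489465, 97862171), -10104) = Rational(-988797886319, 97862171)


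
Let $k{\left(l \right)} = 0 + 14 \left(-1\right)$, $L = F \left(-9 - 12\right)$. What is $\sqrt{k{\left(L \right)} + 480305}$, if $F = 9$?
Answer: $\sqrt{480291} \approx 693.03$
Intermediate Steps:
$L = -189$ ($L = 9 \left(-9 - 12\right) = 9 \left(-21\right) = -189$)
$k{\left(l \right)} = -14$ ($k{\left(l \right)} = 0 - 14 = -14$)
$\sqrt{k{\left(L \right)} + 480305} = \sqrt{-14 + 480305} = \sqrt{480291}$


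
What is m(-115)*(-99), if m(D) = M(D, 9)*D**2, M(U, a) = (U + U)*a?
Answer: 2710199250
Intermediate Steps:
M(U, a) = 2*U*a (M(U, a) = (2*U)*a = 2*U*a)
m(D) = 18*D**3 (m(D) = (2*D*9)*D**2 = (18*D)*D**2 = 18*D**3)
m(-115)*(-99) = (18*(-115)**3)*(-99) = (18*(-1520875))*(-99) = -27375750*(-99) = 2710199250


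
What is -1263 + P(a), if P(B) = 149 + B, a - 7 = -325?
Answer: -1432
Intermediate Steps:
a = -318 (a = 7 - 325 = -318)
-1263 + P(a) = -1263 + (149 - 318) = -1263 - 169 = -1432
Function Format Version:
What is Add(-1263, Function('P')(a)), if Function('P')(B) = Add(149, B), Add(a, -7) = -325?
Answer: -1432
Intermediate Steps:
a = -318 (a = Add(7, -325) = -318)
Add(-1263, Function('P')(a)) = Add(-1263, Add(149, -318)) = Add(-1263, -169) = -1432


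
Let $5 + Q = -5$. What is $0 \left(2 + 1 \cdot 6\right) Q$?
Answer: $0$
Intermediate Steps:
$Q = -10$ ($Q = -5 - 5 = -10$)
$0 \left(2 + 1 \cdot 6\right) Q = 0 \left(2 + 1 \cdot 6\right) \left(-10\right) = 0 \left(2 + 6\right) \left(-10\right) = 0 \cdot 8 \left(-10\right) = 0 \left(-10\right) = 0$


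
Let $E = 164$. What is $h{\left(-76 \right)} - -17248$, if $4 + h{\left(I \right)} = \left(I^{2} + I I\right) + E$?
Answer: $28960$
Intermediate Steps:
$h{\left(I \right)} = 160 + 2 I^{2}$ ($h{\left(I \right)} = -4 + \left(\left(I^{2} + I I\right) + 164\right) = -4 + \left(\left(I^{2} + I^{2}\right) + 164\right) = -4 + \left(2 I^{2} + 164\right) = -4 + \left(164 + 2 I^{2}\right) = 160 + 2 I^{2}$)
$h{\left(-76 \right)} - -17248 = \left(160 + 2 \left(-76\right)^{2}\right) - -17248 = \left(160 + 2 \cdot 5776\right) + \left(-4211 + 21459\right) = \left(160 + 11552\right) + 17248 = 11712 + 17248 = 28960$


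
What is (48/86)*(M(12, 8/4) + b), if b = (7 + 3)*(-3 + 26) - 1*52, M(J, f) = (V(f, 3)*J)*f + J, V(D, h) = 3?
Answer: 6288/43 ≈ 146.23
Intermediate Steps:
M(J, f) = J + 3*J*f (M(J, f) = (3*J)*f + J = 3*J*f + J = J + 3*J*f)
b = 178 (b = 10*23 - 52 = 230 - 52 = 178)
(48/86)*(M(12, 8/4) + b) = (48/86)*(12*(1 + 3*(8/4)) + 178) = (48*(1/86))*(12*(1 + 3*(8*(¼))) + 178) = 24*(12*(1 + 3*2) + 178)/43 = 24*(12*(1 + 6) + 178)/43 = 24*(12*7 + 178)/43 = 24*(84 + 178)/43 = (24/43)*262 = 6288/43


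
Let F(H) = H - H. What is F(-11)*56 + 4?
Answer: 4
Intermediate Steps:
F(H) = 0
F(-11)*56 + 4 = 0*56 + 4 = 0 + 4 = 4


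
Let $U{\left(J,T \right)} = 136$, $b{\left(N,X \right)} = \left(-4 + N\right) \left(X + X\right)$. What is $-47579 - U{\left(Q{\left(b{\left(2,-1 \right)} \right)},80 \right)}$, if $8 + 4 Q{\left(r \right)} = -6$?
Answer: $-47715$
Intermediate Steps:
$b{\left(N,X \right)} = 2 X \left(-4 + N\right)$ ($b{\left(N,X \right)} = \left(-4 + N\right) 2 X = 2 X \left(-4 + N\right)$)
$Q{\left(r \right)} = - \frac{7}{2}$ ($Q{\left(r \right)} = -2 + \frac{1}{4} \left(-6\right) = -2 - \frac{3}{2} = - \frac{7}{2}$)
$-47579 - U{\left(Q{\left(b{\left(2,-1 \right)} \right)},80 \right)} = -47579 - 136 = -47715$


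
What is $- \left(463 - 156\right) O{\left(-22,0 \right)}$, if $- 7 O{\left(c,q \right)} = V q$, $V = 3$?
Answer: $0$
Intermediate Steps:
$O{\left(c,q \right)} = - \frac{3 q}{7}$
$- \left(463 - 156\right) O{\left(-22,0 \right)} = - \left(463 - 156\right) \left(\left(- \frac{3}{7}\right) 0\right) = - 307 \cdot 0 = \left(-1\right) 0 = 0$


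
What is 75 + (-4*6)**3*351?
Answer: -4852149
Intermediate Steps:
75 + (-4*6)**3*351 = 75 + (-24)**3*351 = 75 - 13824*351 = 75 - 4852224 = -4852149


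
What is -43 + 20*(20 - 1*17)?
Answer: 17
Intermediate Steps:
-43 + 20*(20 - 1*17) = -43 + 20*(20 - 17) = -43 + 20*3 = -43 + 60 = 17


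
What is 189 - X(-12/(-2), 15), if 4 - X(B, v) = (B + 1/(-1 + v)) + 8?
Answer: 2787/14 ≈ 199.07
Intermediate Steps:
X(B, v) = -4 - B - 1/(-1 + v) (X(B, v) = 4 - ((B + 1/(-1 + v)) + 8) = 4 - (8 + B + 1/(-1 + v)) = 4 + (-8 - B - 1/(-1 + v)) = -4 - B - 1/(-1 + v))
189 - X(-12/(-2), 15) = 189 - (3 - 12/(-2) - 4*15 - 1*(-12/(-2))*15)/(-1 + 15) = 189 - (3 - 12*(-½) - 60 - 1*(-12*(-½))*15)/14 = 189 - (3 + 6 - 60 - 1*6*15)/14 = 189 - (3 + 6 - 60 - 90)/14 = 189 - (-141)/14 = 189 - 1*(-141/14) = 189 + 141/14 = 2787/14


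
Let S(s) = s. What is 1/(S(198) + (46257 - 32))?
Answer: 1/46423 ≈ 2.1541e-5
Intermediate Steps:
1/(S(198) + (46257 - 32)) = 1/(198 + (46257 - 32)) = 1/(198 + 46225) = 1/46423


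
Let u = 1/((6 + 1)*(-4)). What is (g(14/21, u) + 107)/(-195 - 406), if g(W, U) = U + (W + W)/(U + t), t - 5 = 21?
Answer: -6535231/36701868 ≈ -0.17806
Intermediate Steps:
t = 26 (t = 5 + 21 = 26)
u = -1/28 (u = 1/(7*(-4)) = 1/(-28) = -1/28 ≈ -0.035714)
g(W, U) = U + 2*W/(26 + U) (g(W, U) = U + (W + W)/(U + 26) = U + (2*W)/(26 + U) = U + 2*W/(26 + U))
(g(14/21, u) + 107)/(-195 - 406) = (((-1/28)² + 2*(14/21) + 26*(-1/28))/(26 - 1/28) + 107)/(-195 - 406) = ((1/784 + 2*(14*(1/21)) - 13/14)/(727/28) + 107)/(-601) = (28*(1/784 + 2*(⅔) - 13/14)/727 + 107)*(-1/601) = (28*(1/784 + 4/3 - 13/14)/727 + 107)*(-1/601) = ((28/727)*(955/2352) + 107)*(-1/601) = (955/61068 + 107)*(-1/601) = (6535231/61068)*(-1/601) = -6535231/36701868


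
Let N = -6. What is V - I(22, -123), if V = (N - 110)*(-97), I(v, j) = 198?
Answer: 11054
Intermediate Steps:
V = 11252 (V = (-6 - 110)*(-97) = -116*(-97) = 11252)
V - I(22, -123) = 11252 - 1*198 = 11252 - 198 = 11054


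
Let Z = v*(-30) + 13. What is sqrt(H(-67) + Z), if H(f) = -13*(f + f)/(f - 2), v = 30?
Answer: I*sqrt(4343205)/69 ≈ 30.203*I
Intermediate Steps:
Z = -887 (Z = 30*(-30) + 13 = -900 + 13 = -887)
H(f) = -26*f/(-2 + f) (H(f) = -13*2*f/(-2 + f) = -26*f/(-2 + f))
sqrt(H(-67) + Z) = sqrt(-26*(-67)/(-2 - 67) - 887) = sqrt(-26*(-67)/(-69) - 887) = sqrt(-26*(-67)*(-1/69) - 887) = sqrt(-1742/69 - 887) = sqrt(-62945/69) = I*sqrt(4343205)/69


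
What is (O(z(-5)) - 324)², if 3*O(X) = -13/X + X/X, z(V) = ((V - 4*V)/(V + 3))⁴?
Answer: 2416418809068889/23066015625 ≈ 1.0476e+5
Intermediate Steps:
z(V) = 81*V⁴/(3 + V)⁴ (z(V) = ((-3*V)/(3 + V))⁴ = (-3*V/(3 + V))⁴ = 81*V⁴/(3 + V)⁴)
O(X) = ⅓ - 13/(3*X) (O(X) = (-13/X + X/X)/3 = (-13/X + 1)/3 = (1 - 13/X)/3 = ⅓ - 13/(3*X))
(O(z(-5)) - 324)² = ((-13 + 81*(-5)⁴/(3 - 5)⁴)/(3*((81*(-5)⁴/(3 - 5)⁴))) - 324)² = ((-13 + 81*625/(-2)⁴)/(3*((81*625/(-2)⁴))) - 324)² = ((-13 + 81*625*(1/16))/(3*((81*625*(1/16)))) - 324)² = ((-13 + 50625/16)/(3*(50625/16)) - 324)² = ((⅓)*(16/50625)*(50417/16) - 324)² = (50417/151875 - 324)² = (-49157083/151875)² = 2416418809068889/23066015625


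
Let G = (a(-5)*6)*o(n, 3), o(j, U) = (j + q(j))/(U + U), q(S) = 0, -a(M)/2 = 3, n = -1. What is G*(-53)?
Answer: -318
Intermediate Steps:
a(M) = -6 (a(M) = -2*3 = -6)
o(j, U) = j/(2*U) (o(j, U) = (j + 0)/(U + U) = j/((2*U)) = j*(1/(2*U)) = j/(2*U))
G = 6 (G = (-6*6)*((½)*(-1)/3) = -18*(-1)/3 = -36*(-⅙) = 6)
G*(-53) = 6*(-53) = -318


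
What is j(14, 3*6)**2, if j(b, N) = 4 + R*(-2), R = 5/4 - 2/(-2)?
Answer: 1/4 ≈ 0.25000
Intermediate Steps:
R = 9/4 (R = 5*(1/4) - 2*(-1/2) = 5/4 + 1 = 9/4 ≈ 2.2500)
j(b, N) = -1/2 (j(b, N) = 4 + (9/4)*(-2) = 4 - 9/2 = -1/2)
j(14, 3*6)**2 = (-1/2)**2 = 1/4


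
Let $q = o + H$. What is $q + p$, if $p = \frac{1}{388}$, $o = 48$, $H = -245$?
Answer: $- \frac{76435}{388} \approx -197.0$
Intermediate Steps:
$q = -197$ ($q = 48 - 245 = -197$)
$p = \frac{1}{388} \approx 0.0025773$
$q + p = -197 + \frac{1}{388} = - \frac{76435}{388}$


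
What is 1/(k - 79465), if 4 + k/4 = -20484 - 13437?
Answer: -1/215165 ≈ -4.6476e-6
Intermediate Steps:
k = -135700 (k = -16 + 4*(-20484 - 13437) = -16 + 4*(-33921) = -16 - 135684 = -135700)
1/(k - 79465) = 1/(-135700 - 79465) = 1/(-215165) = -1/215165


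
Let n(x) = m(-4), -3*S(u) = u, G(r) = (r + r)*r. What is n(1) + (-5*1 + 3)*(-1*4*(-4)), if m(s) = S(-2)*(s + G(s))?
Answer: -40/3 ≈ -13.333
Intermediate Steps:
G(r) = 2*r² (G(r) = (2*r)*r = 2*r²)
S(u) = -u/3
m(s) = 2*s/3 + 4*s²/3 (m(s) = (-⅓*(-2))*(s + 2*s²) = 2*(s + 2*s²)/3 = 2*s/3 + 4*s²/3)
n(x) = 56/3 (n(x) = (⅔)*(-4)*(1 + 2*(-4)) = (⅔)*(-4)*(1 - 8) = (⅔)*(-4)*(-7) = 56/3)
n(1) + (-5*1 + 3)*(-1*4*(-4)) = 56/3 + (-5*1 + 3)*(-1*4*(-4)) = 56/3 + (-5 + 3)*(-4*(-4)) = 56/3 - 2*16 = 56/3 - 32 = -40/3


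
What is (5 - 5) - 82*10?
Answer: -820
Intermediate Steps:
(5 - 5) - 82*10 = 0 - 820 = -820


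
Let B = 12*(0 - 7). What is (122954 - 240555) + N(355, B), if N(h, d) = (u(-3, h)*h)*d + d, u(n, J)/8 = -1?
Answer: 120875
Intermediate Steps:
u(n, J) = -8 (u(n, J) = 8*(-1) = -8)
B = -84 (B = 12*(-7) = -84)
N(h, d) = d - 8*d*h (N(h, d) = (-8*h)*d + d = -8*d*h + d = d - 8*d*h)
(122954 - 240555) + N(355, B) = (122954 - 240555) - 84*(1 - 8*355) = -117601 - 84*(1 - 2840) = -117601 - 84*(-2839) = -117601 + 238476 = 120875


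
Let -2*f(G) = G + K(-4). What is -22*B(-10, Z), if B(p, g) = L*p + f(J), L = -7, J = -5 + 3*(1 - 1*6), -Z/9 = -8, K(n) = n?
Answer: -1804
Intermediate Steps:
Z = 72 (Z = -9*(-8) = 72)
J = -20 (J = -5 + 3*(1 - 6) = -5 + 3*(-5) = -5 - 15 = -20)
f(G) = 2 - G/2 (f(G) = -(G - 4)/2 = -(-4 + G)/2 = 2 - G/2)
B(p, g) = 12 - 7*p (B(p, g) = -7*p + (2 - ½*(-20)) = -7*p + (2 + 10) = -7*p + 12 = 12 - 7*p)
-22*B(-10, Z) = -22*(12 - 7*(-10)) = -22*(12 + 70) = -22*82 = -1804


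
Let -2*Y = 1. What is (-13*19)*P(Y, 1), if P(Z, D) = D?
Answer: -247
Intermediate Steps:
Y = -1/2 (Y = -1/2*1 = -1/2 ≈ -0.50000)
(-13*19)*P(Y, 1) = -13*19*1 = -247*1 = -247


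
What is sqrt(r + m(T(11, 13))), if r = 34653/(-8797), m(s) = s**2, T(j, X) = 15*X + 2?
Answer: 2*sqrt(750753837910)/8797 ≈ 196.99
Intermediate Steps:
T(j, X) = 2 + 15*X
r = -34653/8797 (r = 34653*(-1/8797) = -34653/8797 ≈ -3.9392)
sqrt(r + m(T(11, 13))) = sqrt(-34653/8797 + (2 + 15*13)**2) = sqrt(-34653/8797 + (2 + 195)**2) = sqrt(-34653/8797 + 197**2) = sqrt(-34653/8797 + 38809) = sqrt(341368120/8797) = 2*sqrt(750753837910)/8797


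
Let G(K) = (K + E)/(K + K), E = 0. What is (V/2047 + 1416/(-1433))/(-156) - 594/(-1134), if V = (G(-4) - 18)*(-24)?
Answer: 423488404/800804823 ≈ 0.52883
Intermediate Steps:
G(K) = ½ (G(K) = (K + 0)/(K + K) = K/((2*K)) = K*(1/(2*K)) = ½)
V = 420 (V = (½ - 18)*(-24) = -35/2*(-24) = 420)
(V/2047 + 1416/(-1433))/(-156) - 594/(-1134) = (420/2047 + 1416/(-1433))/(-156) - 594/(-1134) = (420*(1/2047) + 1416*(-1/1433))*(-1/156) - 594*(-1/1134) = (420/2047 - 1416/1433)*(-1/156) + 11/21 = -2296692/2933351*(-1/156) + 11/21 = 191391/38133563 + 11/21 = 423488404/800804823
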